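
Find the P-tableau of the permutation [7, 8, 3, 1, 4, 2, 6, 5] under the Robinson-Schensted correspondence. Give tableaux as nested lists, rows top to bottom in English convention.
P = [[1, 2, 5], [3, 4, 6], [7, 8]]

Insert 7: appended to row 1. P = [[7]].
Insert 8: appended to row 1. P = [[7, 8]].
Insert 3: 3 bumps 7 from row 1; 7 starts row 2. P = [[3, 8], [7]].
Insert 1: 1 bumps 3 from row 1; 3 bumps 7 from row 2; 7 starts row 3. P = [[1, 8], [3], [7]].
Insert 4: 4 bumps 8 from row 1; 8 appends to row 2. P = [[1, 4], [3, 8], [7]].
Insert 2: 2 bumps 4 from row 1; 4 bumps 8 from row 2; 8 appends to row 3. P = [[1, 2], [3, 4], [7, 8]].
Insert 6: appended to row 1. P = [[1, 2, 6], [3, 4], [7, 8]].
Insert 5: 5 bumps 6 from row 1; 6 appends to row 2. P = [[1, 2, 5], [3, 4, 6], [7, 8]].

So P = [[1, 2, 5], [3, 4, 6], [7, 8]].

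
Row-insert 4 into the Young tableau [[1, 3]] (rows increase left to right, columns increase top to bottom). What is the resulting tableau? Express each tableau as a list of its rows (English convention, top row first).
[[1, 3, 4]]

4 is larger than every entry of row 1, so it is appended to row 1. The new tableau is [[1, 3, 4]].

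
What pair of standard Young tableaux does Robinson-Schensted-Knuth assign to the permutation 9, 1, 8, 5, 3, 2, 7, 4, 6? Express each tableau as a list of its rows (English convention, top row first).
P = [[1, 2, 4, 6], [3, 7], [5], [8], [9]], Q = [[1, 3, 7, 9], [2, 8], [4], [5], [6]]

Insert each entry of the permutation into P by Schensted row insertion, recording in Q the position of each new cell.

Insert 9: appended to row 1. P = [[9]].
Insert 1: 1 bumps 9 from row 1; 9 starts row 2. P = [[1], [9]].
Insert 8: appended to row 1. P = [[1, 8], [9]].
Insert 5: 5 bumps 8 from row 1; 8 bumps 9 from row 2; 9 starts row 3. P = [[1, 5], [8], [9]].
Insert 3: 3 bumps 5 from row 1; 5 bumps 8 from row 2; 8 bumps 9 from row 3; 9 starts row 4. P = [[1, 3], [5], [8], [9]].
Insert 2: 2 bumps 3 from row 1; 3 bumps 5 from row 2; 5 bumps 8 from row 3; 8 bumps 9 from row 4; 9 starts row 5. P = [[1, 2], [3], [5], [8], [9]].
Insert 7: appended to row 1. P = [[1, 2, 7], [3], [5], [8], [9]].
Insert 4: 4 bumps 7 from row 1; 7 appends to row 2. P = [[1, 2, 4], [3, 7], [5], [8], [9]].
Insert 6: appended to row 1. P = [[1, 2, 4, 6], [3, 7], [5], [8], [9]].

So P = [[1, 2, 4, 6], [3, 7], [5], [8], [9]], Q = [[1, 3, 7, 9], [2, 8], [4], [5], [6]].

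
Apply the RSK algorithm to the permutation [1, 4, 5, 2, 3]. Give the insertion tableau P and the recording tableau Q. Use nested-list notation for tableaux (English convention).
P = [[1, 2, 3], [4, 5]], Q = [[1, 2, 3], [4, 5]]

Insert each entry of the permutation into P by Schensted row insertion, recording in Q the position of each new cell.

Insert 1: appended to row 1. P = [[1]].
Insert 4: appended to row 1. P = [[1, 4]].
Insert 5: appended to row 1. P = [[1, 4, 5]].
Insert 2: 2 bumps 4 from row 1; 4 starts row 2. P = [[1, 2, 5], [4]].
Insert 3: 3 bumps 5 from row 1; 5 appends to row 2. P = [[1, 2, 3], [4, 5]].

So P = [[1, 2, 3], [4, 5]], Q = [[1, 2, 3], [4, 5]].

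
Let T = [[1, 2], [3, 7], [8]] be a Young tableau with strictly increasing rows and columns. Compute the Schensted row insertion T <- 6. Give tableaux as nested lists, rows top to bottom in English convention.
6 is larger than every entry of row 1, so it is appended to row 1. The new tableau is [[1, 2, 6], [3, 7], [8]].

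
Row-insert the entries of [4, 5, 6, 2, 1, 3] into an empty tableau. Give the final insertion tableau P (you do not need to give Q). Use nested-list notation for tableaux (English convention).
P = [[1, 3, 6], [2, 5], [4]]

Insert 4: appended to row 1. P = [[4]].
Insert 5: appended to row 1. P = [[4, 5]].
Insert 6: appended to row 1. P = [[4, 5, 6]].
Insert 2: 2 bumps 4 from row 1; 4 starts row 2. P = [[2, 5, 6], [4]].
Insert 1: 1 bumps 2 from row 1; 2 bumps 4 from row 2; 4 starts row 3. P = [[1, 5, 6], [2], [4]].
Insert 3: 3 bumps 5 from row 1; 5 appends to row 2. P = [[1, 3, 6], [2, 5], [4]].

So P = [[1, 3, 6], [2, 5], [4]].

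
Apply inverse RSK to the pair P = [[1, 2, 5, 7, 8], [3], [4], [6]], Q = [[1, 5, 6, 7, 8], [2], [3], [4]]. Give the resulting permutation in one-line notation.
Reverse RSK: for i = n, n-1, ..., 1, locate i in Q, remove the corresponding corner cell from P, and reverse-bump its entry up through P; the value ejected from row 1 is w(i).

So w = 6 4 3 1 2 5 7 8.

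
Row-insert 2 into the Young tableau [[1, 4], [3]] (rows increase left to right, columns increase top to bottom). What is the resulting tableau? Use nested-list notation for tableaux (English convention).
[[1, 2], [3, 4]]

In row 1, 2 replaces 4 (the leftmost entry greater than 2); 4 is bumped to row 2. 4 is appended to row 2. The new tableau is [[1, 2], [3, 4]].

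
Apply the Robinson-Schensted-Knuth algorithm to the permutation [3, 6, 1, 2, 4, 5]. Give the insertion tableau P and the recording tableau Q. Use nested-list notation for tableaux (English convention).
Insert each entry of the permutation into P by Schensted row insertion, recording in Q the position of each new cell.

Insert 3: appended to row 1. P = [[3]].
Insert 6: appended to row 1. P = [[3, 6]].
Insert 1: 1 bumps 3 from row 1; 3 starts row 2. P = [[1, 6], [3]].
Insert 2: 2 bumps 6 from row 1; 6 appends to row 2. P = [[1, 2], [3, 6]].
Insert 4: appended to row 1. P = [[1, 2, 4], [3, 6]].
Insert 5: appended to row 1. P = [[1, 2, 4, 5], [3, 6]].

So P = [[1, 2, 4, 5], [3, 6]], Q = [[1, 2, 5, 6], [3, 4]].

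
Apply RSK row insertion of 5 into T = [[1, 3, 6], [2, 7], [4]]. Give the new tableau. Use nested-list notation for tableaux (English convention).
In row 1, 5 replaces 6 (the leftmost entry greater than 5); 6 is bumped to row 2. In row 2, 6 replaces 7 (the leftmost entry greater than 6); 7 is bumped to row 3. 7 is appended to row 3. The new tableau is [[1, 3, 5], [2, 6], [4, 7]].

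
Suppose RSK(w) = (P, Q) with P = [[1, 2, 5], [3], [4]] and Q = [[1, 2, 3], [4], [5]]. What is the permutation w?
1 4 5 3 2

Reverse RSK: for i = n, n-1, ..., 1, locate i in Q, remove the corresponding corner cell from P, and reverse-bump its entry up through P; the value ejected from row 1 is w(i).

So w = 1 4 5 3 2.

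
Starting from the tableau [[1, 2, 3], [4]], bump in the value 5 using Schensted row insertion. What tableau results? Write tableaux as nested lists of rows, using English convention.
[[1, 2, 3, 5], [4]]

5 is larger than every entry of row 1, so it is appended to row 1. The new tableau is [[1, 2, 3, 5], [4]].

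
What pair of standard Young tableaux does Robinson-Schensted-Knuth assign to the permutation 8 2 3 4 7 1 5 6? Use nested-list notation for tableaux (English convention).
P = [[1, 3, 4, 5, 6], [2, 7], [8]], Q = [[1, 3, 4, 5, 8], [2, 7], [6]]

Insert each entry of the permutation into P by Schensted row insertion, recording in Q the position of each new cell.

After inserting 8: P = [[8]].
After inserting 2: P = [[2], [8]].
After inserting 3: P = [[2, 3], [8]].
After inserting 4: P = [[2, 3, 4], [8]].
After inserting 7: P = [[2, 3, 4, 7], [8]].
After inserting 1: P = [[1, 3, 4, 7], [2], [8]].
After inserting 5: P = [[1, 3, 4, 5], [2, 7], [8]].
After inserting 6: P = [[1, 3, 4, 5, 6], [2, 7], [8]].

So P = [[1, 3, 4, 5, 6], [2, 7], [8]], Q = [[1, 3, 4, 5, 8], [2, 7], [6]].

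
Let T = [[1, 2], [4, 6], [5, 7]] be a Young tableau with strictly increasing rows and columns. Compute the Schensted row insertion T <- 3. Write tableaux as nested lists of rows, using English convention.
3 is larger than every entry of row 1, so it is appended to row 1. The new tableau is [[1, 2, 3], [4, 6], [5, 7]].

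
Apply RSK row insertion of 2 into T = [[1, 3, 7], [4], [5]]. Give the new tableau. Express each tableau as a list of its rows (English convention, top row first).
In row 1, 2 replaces 3 (the leftmost entry greater than 2); 3 is bumped to row 2. In row 2, 3 replaces 4 (the leftmost entry greater than 3); 4 is bumped to row 3. In row 3, 4 replaces 5 (the leftmost entry greater than 4); 5 is bumped to row 4. 5 starts a new row 4. The new tableau is [[1, 2, 7], [3], [4], [5]].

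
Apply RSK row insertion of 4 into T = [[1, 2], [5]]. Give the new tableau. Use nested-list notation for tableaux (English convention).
[[1, 2, 4], [5]]

4 is larger than every entry of row 1, so it is appended to row 1. The new tableau is [[1, 2, 4], [5]].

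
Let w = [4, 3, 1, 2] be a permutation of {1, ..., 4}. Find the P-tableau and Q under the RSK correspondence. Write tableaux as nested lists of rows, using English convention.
P = [[1, 2], [3], [4]], Q = [[1, 4], [2], [3]]

Insert each entry of the permutation into P by Schensted row insertion, recording in Q the position of each new cell.

Insert 4: appended to row 1. P = [[4]].
Insert 3: 3 bumps 4 from row 1; 4 starts row 2. P = [[3], [4]].
Insert 1: 1 bumps 3 from row 1; 3 bumps 4 from row 2; 4 starts row 3. P = [[1], [3], [4]].
Insert 2: appended to row 1. P = [[1, 2], [3], [4]].

So P = [[1, 2], [3], [4]], Q = [[1, 4], [2], [3]].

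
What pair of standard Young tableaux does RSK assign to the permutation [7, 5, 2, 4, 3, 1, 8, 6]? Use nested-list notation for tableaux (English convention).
P = [[1, 3, 6], [2, 8], [4], [5], [7]], Q = [[1, 4, 7], [2, 8], [3], [5], [6]]

Insert each entry of the permutation into P by Schensted row insertion, recording in Q the position of each new cell.

After inserting 7: P = [[7]].
After inserting 5: P = [[5], [7]].
After inserting 2: P = [[2], [5], [7]].
After inserting 4: P = [[2, 4], [5], [7]].
After inserting 3: P = [[2, 3], [4], [5], [7]].
After inserting 1: P = [[1, 3], [2], [4], [5], [7]].
After inserting 8: P = [[1, 3, 8], [2], [4], [5], [7]].
After inserting 6: P = [[1, 3, 6], [2, 8], [4], [5], [7]].

So P = [[1, 3, 6], [2, 8], [4], [5], [7]], Q = [[1, 4, 7], [2, 8], [3], [5], [6]].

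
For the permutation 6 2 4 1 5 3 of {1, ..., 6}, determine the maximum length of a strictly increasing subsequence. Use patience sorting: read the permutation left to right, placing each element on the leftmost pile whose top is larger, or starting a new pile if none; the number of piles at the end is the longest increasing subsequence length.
3

6: new pile. tops = [6]
2: onto pile 1 (replacing 6). tops = [2]
4: new pile. tops = [2, 4]
1: onto pile 1 (replacing 2). tops = [1, 4]
5: new pile. tops = [1, 4, 5]
3: onto pile 2 (replacing 4). tops = [1, 3, 5]

3 piles, so the longest increasing subsequence has length 3.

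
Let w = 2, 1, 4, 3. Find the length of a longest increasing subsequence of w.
2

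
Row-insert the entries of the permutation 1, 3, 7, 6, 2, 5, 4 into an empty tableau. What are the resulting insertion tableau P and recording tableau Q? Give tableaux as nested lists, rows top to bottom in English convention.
P = [[1, 2, 4], [3, 5], [6], [7]], Q = [[1, 2, 3], [4, 6], [5], [7]]

Insert each entry of the permutation into P by Schensted row insertion, recording in Q the position of each new cell.

Insert 1: appended to row 1. P = [[1]].
Insert 3: appended to row 1. P = [[1, 3]].
Insert 7: appended to row 1. P = [[1, 3, 7]].
Insert 6: 6 bumps 7 from row 1; 7 starts row 2. P = [[1, 3, 6], [7]].
Insert 2: 2 bumps 3 from row 1; 3 bumps 7 from row 2; 7 starts row 3. P = [[1, 2, 6], [3], [7]].
Insert 5: 5 bumps 6 from row 1; 6 appends to row 2. P = [[1, 2, 5], [3, 6], [7]].
Insert 4: 4 bumps 5 from row 1; 5 bumps 6 from row 2; 6 bumps 7 from row 3; 7 starts row 4. P = [[1, 2, 4], [3, 5], [6], [7]].

So P = [[1, 2, 4], [3, 5], [6], [7]], Q = [[1, 2, 3], [4, 6], [5], [7]].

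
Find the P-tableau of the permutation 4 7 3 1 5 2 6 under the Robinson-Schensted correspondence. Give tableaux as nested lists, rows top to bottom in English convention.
Insert 4: appended to row 1. P = [[4]].
Insert 7: appended to row 1. P = [[4, 7]].
Insert 3: 3 bumps 4 from row 1; 4 starts row 2. P = [[3, 7], [4]].
Insert 1: 1 bumps 3 from row 1; 3 bumps 4 from row 2; 4 starts row 3. P = [[1, 7], [3], [4]].
Insert 5: 5 bumps 7 from row 1; 7 appends to row 2. P = [[1, 5], [3, 7], [4]].
Insert 2: 2 bumps 5 from row 1; 5 bumps 7 from row 2; 7 appends to row 3. P = [[1, 2], [3, 5], [4, 7]].
Insert 6: appended to row 1. P = [[1, 2, 6], [3, 5], [4, 7]].

So P = [[1, 2, 6], [3, 5], [4, 7]].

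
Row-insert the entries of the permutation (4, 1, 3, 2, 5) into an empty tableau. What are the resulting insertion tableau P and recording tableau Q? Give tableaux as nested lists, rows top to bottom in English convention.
Insert each entry of the permutation into P by Schensted row insertion, recording in Q the position of each new cell.

Insert 4: appended to row 1. P = [[4]], Q = [[1]].
Insert 1: 1 bumps 4 from row 1; 4 starts row 2. P = [[1], [4]], Q = [[1], [2]].
Insert 3: appended to row 1. P = [[1, 3], [4]], Q = [[1, 3], [2]].
Insert 2: 2 bumps 3 from row 1; 3 bumps 4 from row 2; 4 starts row 3. P = [[1, 2], [3], [4]], Q = [[1, 3], [2], [4]].
Insert 5: appended to row 1. P = [[1, 2, 5], [3], [4]], Q = [[1, 3, 5], [2], [4]].

So P = [[1, 2, 5], [3], [4]], Q = [[1, 3, 5], [2], [4]].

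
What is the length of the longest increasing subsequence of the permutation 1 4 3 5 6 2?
4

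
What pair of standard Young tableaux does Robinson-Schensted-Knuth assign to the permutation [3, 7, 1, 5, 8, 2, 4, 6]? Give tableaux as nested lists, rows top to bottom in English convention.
P = [[1, 2, 4, 6], [3, 5, 8], [7]], Q = [[1, 2, 5, 8], [3, 4, 7], [6]]

Insert each entry of the permutation into P by Schensted row insertion, recording in Q the position of each new cell.

Insert 3: appended to row 1. P = [[3]].
Insert 7: appended to row 1. P = [[3, 7]].
Insert 1: 1 bumps 3 from row 1; 3 starts row 2. P = [[1, 7], [3]].
Insert 5: 5 bumps 7 from row 1; 7 appends to row 2. P = [[1, 5], [3, 7]].
Insert 8: appended to row 1. P = [[1, 5, 8], [3, 7]].
Insert 2: 2 bumps 5 from row 1; 5 bumps 7 from row 2; 7 starts row 3. P = [[1, 2, 8], [3, 5], [7]].
Insert 4: 4 bumps 8 from row 1; 8 appends to row 2. P = [[1, 2, 4], [3, 5, 8], [7]].
Insert 6: appended to row 1. P = [[1, 2, 4, 6], [3, 5, 8], [7]].

So P = [[1, 2, 4, 6], [3, 5, 8], [7]], Q = [[1, 2, 5, 8], [3, 4, 7], [6]].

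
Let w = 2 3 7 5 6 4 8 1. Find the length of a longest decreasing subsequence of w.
4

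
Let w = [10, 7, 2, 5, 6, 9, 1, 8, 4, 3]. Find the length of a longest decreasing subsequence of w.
5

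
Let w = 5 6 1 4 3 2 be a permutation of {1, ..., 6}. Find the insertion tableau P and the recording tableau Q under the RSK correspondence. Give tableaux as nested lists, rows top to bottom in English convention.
Insert each entry of the permutation into P by Schensted row insertion, recording in Q the position of each new cell.

After inserting 5: P = [[5]].
After inserting 6: P = [[5, 6]].
After inserting 1: P = [[1, 6], [5]].
After inserting 4: P = [[1, 4], [5, 6]].
After inserting 3: P = [[1, 3], [4, 6], [5]].
After inserting 2: P = [[1, 2], [3, 6], [4], [5]].

So P = [[1, 2], [3, 6], [4], [5]], Q = [[1, 2], [3, 4], [5], [6]].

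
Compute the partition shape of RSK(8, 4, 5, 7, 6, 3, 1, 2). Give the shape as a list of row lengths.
[3, 2, 1, 1, 1]

Row-insert each entry into an empty tableau.

After inserting 8: P = [[8]].
After inserting 4: P = [[4], [8]].
After inserting 5: P = [[4, 5], [8]].
After inserting 7: P = [[4, 5, 7], [8]].
After inserting 6: P = [[4, 5, 6], [7], [8]].
After inserting 3: P = [[3, 5, 6], [4], [7], [8]].
After inserting 1: P = [[1, 5, 6], [3], [4], [7], [8]].
After inserting 2: P = [[1, 2, 6], [3, 5], [4], [7], [8]].

The final insertion tableau P = [[1, 2, 6], [3, 5], [4], [7], [8]] has shape [3, 2, 1, 1, 1].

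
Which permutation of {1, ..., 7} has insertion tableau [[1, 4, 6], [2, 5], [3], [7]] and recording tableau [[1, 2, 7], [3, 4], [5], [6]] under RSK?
3 7 2 5 4 1 6

Reverse the RSK construction: for i from n down to 1, find the cell of Q containing i, remove the entry at that cell from P, and reverse-bump it up through P; the value ejected from row 1 is w(i).

Step i=7: Q has 7 at row 1, column 3; remove that cell from P, ejecting 6. So w(7) = 6. P is now [[1, 4], [2, 5], [3], [7]].
Step i=6: Q has 6 at row 4, column 1; remove 7 from row 4 of P and reverse-bump: 7 enters row 3 and ejects 3; 3 enters row 2 and ejects 2; 2 enters row 1 and ejects 1. So w(6) = 1. P is now [[2, 4], [3, 5], [7]].
Step i=5: Q has 5 at row 3, column 1; remove 7 from row 3 of P and reverse-bump: 7 enters row 2 and ejects 5; 5 enters row 1 and ejects 4. So w(5) = 4. P is now [[2, 5], [3, 7]].
Step i=4: Q has 4 at row 2, column 2; remove 7 from row 2 of P and reverse-bump: 7 enters row 1 and ejects 5. So w(4) = 5. P is now [[2, 7], [3]].
Step i=3: Q has 3 at row 2, column 1; remove 3 from row 2 of P and reverse-bump: 3 enters row 1 and ejects 2. So w(3) = 2. P is now [[3, 7]].
Step i=2: Q has 2 at row 1, column 2; remove that cell from P, ejecting 7. So w(2) = 7. P is now [[3]].
Step i=1: Q has 1 at row 1, column 1; remove that cell from P, ejecting 3. So w(1) = 3. P is now [].

So w = 3 7 2 5 4 1 6.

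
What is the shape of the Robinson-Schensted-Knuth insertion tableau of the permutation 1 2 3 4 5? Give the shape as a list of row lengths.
Row-insert each entry into an empty tableau.

After inserting 1: P = [[1]].
After inserting 2: P = [[1, 2]].
After inserting 3: P = [[1, 2, 3]].
After inserting 4: P = [[1, 2, 3, 4]].
After inserting 5: P = [[1, 2, 3, 4, 5]].

The final insertion tableau P = [[1, 2, 3, 4, 5]] has shape [5].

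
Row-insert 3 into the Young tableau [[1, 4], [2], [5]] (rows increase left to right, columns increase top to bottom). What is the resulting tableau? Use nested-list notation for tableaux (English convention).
In row 1, 3 replaces 4 (the leftmost entry greater than 3); 4 is bumped to row 2. 4 is appended to row 2. The new tableau is [[1, 3], [2, 4], [5]].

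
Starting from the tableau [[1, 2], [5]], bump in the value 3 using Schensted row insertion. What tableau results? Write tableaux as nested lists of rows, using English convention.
3 is larger than every entry of row 1, so it is appended to row 1. The new tableau is [[1, 2, 3], [5]].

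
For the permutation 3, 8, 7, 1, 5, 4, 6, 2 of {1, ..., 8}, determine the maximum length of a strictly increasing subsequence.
3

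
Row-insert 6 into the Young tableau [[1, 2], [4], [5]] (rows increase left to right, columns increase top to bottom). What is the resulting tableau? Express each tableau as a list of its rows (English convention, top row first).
6 is larger than every entry of row 1, so it is appended to row 1. The new tableau is [[1, 2, 6], [4], [5]].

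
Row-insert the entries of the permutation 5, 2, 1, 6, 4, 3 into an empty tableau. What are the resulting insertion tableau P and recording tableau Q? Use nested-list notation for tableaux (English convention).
Insert each entry of the permutation into P by Schensted row insertion, recording in Q the position of each new cell.

Insert 5: appended to row 1. P = [[5]].
Insert 2: 2 bumps 5 from row 1; 5 starts row 2. P = [[2], [5]].
Insert 1: 1 bumps 2 from row 1; 2 bumps 5 from row 2; 5 starts row 3. P = [[1], [2], [5]].
Insert 6: appended to row 1. P = [[1, 6], [2], [5]].
Insert 4: 4 bumps 6 from row 1; 6 appends to row 2. P = [[1, 4], [2, 6], [5]].
Insert 3: 3 bumps 4 from row 1; 4 bumps 6 from row 2; 6 appends to row 3. P = [[1, 3], [2, 4], [5, 6]].

So P = [[1, 3], [2, 4], [5, 6]], Q = [[1, 4], [2, 5], [3, 6]].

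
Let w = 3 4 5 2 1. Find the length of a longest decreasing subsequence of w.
3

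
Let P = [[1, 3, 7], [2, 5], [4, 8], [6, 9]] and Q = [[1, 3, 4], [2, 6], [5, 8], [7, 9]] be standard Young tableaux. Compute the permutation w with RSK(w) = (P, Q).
Reverse the RSK construction: for i from n down to 1, find the cell of Q containing i, remove the entry at that cell from P, and reverse-bump it up through P; the value ejected from row 1 is w(i).

Step i=9: Q has 9 at row 4, column 2; remove 9 from row 4 of P and reverse-bump: 9 enters row 3 and ejects 8; 8 enters row 2 and ejects 5; 5 enters row 1 and ejects 3. So w(9) = 3. P is now [[1, 5, 7], [2, 8], [4, 9], [6]].
Step i=8: Q has 8 at row 3, column 2; remove 9 from row 3 of P and reverse-bump: 9 enters row 2 and ejects 8; 8 enters row 1 and ejects 7. So w(8) = 7. P is now [[1, 5, 8], [2, 9], [4], [6]].
Step i=7: Q has 7 at row 4, column 1; remove 6 from row 4 of P and reverse-bump: 6 enters row 3 and ejects 4; 4 enters row 2 and ejects 2; 2 enters row 1 and ejects 1. So w(7) = 1. P is now [[2, 5, 8], [4, 9], [6]].
Step i=6: Q has 6 at row 2, column 2; remove 9 from row 2 of P and reverse-bump: 9 enters row 1 and ejects 8. So w(6) = 8. P is now [[2, 5, 9], [4], [6]].
Step i=5: Q has 5 at row 3, column 1; remove 6 from row 3 of P and reverse-bump: 6 enters row 2 and ejects 4; 4 enters row 1 and ejects 2. So w(5) = 2. P is now [[4, 5, 9], [6]].
Step i=4: Q has 4 at row 1, column 3; remove that cell from P, ejecting 9. So w(4) = 9. P is now [[4, 5], [6]].
Step i=3: Q has 3 at row 1, column 2; remove that cell from P, ejecting 5. So w(3) = 5. P is now [[4], [6]].
Step i=2: Q has 2 at row 2, column 1; remove 6 from row 2 of P and reverse-bump: 6 enters row 1 and ejects 4. So w(2) = 4. P is now [[6]].
Step i=1: Q has 1 at row 1, column 1; remove that cell from P, ejecting 6. So w(1) = 6. P is now [].

So w = 6 4 5 9 2 8 1 7 3.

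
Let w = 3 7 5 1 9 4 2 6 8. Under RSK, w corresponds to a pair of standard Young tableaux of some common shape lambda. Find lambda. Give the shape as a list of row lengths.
Row-insert each entry into an empty tableau.

After inserting 3: P = [[3]].
After inserting 7: P = [[3, 7]].
After inserting 5: P = [[3, 5], [7]].
After inserting 1: P = [[1, 5], [3], [7]].
After inserting 9: P = [[1, 5, 9], [3], [7]].
After inserting 4: P = [[1, 4, 9], [3, 5], [7]].
After inserting 2: P = [[1, 2, 9], [3, 4], [5], [7]].
After inserting 6: P = [[1, 2, 6], [3, 4, 9], [5], [7]].
After inserting 8: P = [[1, 2, 6, 8], [3, 4, 9], [5], [7]].

The final insertion tableau P = [[1, 2, 6, 8], [3, 4, 9], [5], [7]] has shape [4, 3, 1, 1].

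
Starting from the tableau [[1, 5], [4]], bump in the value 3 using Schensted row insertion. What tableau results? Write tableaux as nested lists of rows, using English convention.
In row 1, 3 replaces 5 (the leftmost entry greater than 3); 5 is bumped to row 2. 5 is appended to row 2. The new tableau is [[1, 3], [4, 5]].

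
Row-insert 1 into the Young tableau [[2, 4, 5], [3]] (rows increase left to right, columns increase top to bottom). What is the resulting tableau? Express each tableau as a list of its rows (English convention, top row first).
[[1, 4, 5], [2], [3]]

In row 1, 1 replaces 2 (the leftmost entry greater than 1); 2 is bumped to row 2. In row 2, 2 replaces 3 (the leftmost entry greater than 2); 3 is bumped to row 3. 3 starts a new row 3. The new tableau is [[1, 4, 5], [2], [3]].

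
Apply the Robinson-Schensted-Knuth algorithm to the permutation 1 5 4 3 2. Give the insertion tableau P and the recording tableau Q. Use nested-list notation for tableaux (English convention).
P = [[1, 2], [3], [4], [5]], Q = [[1, 2], [3], [4], [5]]

Insert each entry of the permutation into P by Schensted row insertion, recording in Q the position of each new cell.

Insert 1: appended to row 1. P = [[1]].
Insert 5: appended to row 1. P = [[1, 5]].
Insert 4: 4 bumps 5 from row 1; 5 starts row 2. P = [[1, 4], [5]].
Insert 3: 3 bumps 4 from row 1; 4 bumps 5 from row 2; 5 starts row 3. P = [[1, 3], [4], [5]].
Insert 2: 2 bumps 3 from row 1; 3 bumps 4 from row 2; 4 bumps 5 from row 3; 5 starts row 4. P = [[1, 2], [3], [4], [5]].

So P = [[1, 2], [3], [4], [5]], Q = [[1, 2], [3], [4], [5]].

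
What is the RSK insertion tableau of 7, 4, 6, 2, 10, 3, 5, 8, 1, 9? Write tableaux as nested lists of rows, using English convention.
P = [[1, 3, 5, 8, 9], [2, 6, 10], [4], [7]]

Insert 7: appended to row 1. P = [[7]].
Insert 4: 4 bumps 7 from row 1; 7 starts row 2. P = [[4], [7]].
Insert 6: appended to row 1. P = [[4, 6], [7]].
Insert 2: 2 bumps 4 from row 1; 4 bumps 7 from row 2; 7 starts row 3. P = [[2, 6], [4], [7]].
Insert 10: appended to row 1. P = [[2, 6, 10], [4], [7]].
Insert 3: 3 bumps 6 from row 1; 6 appends to row 2. P = [[2, 3, 10], [4, 6], [7]].
Insert 5: 5 bumps 10 from row 1; 10 appends to row 2. P = [[2, 3, 5], [4, 6, 10], [7]].
Insert 8: appended to row 1. P = [[2, 3, 5, 8], [4, 6, 10], [7]].
Insert 1: 1 bumps 2 from row 1; 2 bumps 4 from row 2; 4 bumps 7 from row 3; 7 starts row 4. P = [[1, 3, 5, 8], [2, 6, 10], [4], [7]].
Insert 9: appended to row 1. P = [[1, 3, 5, 8, 9], [2, 6, 10], [4], [7]].

So P = [[1, 3, 5, 8, 9], [2, 6, 10], [4], [7]].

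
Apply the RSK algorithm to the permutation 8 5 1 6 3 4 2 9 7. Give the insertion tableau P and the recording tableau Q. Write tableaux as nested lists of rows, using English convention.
Insert each entry of the permutation into P by Schensted row insertion, recording in Q the position of each new cell.

Insert 8: appended to row 1. P = [[8]], Q = [[1]].
Insert 5: 5 bumps 8 from row 1; 8 starts row 2. P = [[5], [8]], Q = [[1], [2]].
Insert 1: 1 bumps 5 from row 1; 5 bumps 8 from row 2; 8 starts row 3. P = [[1], [5], [8]], Q = [[1], [2], [3]].
Insert 6: appended to row 1. P = [[1, 6], [5], [8]], Q = [[1, 4], [2], [3]].
Insert 3: 3 bumps 6 from row 1; 6 appends to row 2. P = [[1, 3], [5, 6], [8]], Q = [[1, 4], [2, 5], [3]].
Insert 4: appended to row 1. P = [[1, 3, 4], [5, 6], [8]], Q = [[1, 4, 6], [2, 5], [3]].
Insert 2: 2 bumps 3 from row 1; 3 bumps 5 from row 2; 5 bumps 8 from row 3; 8 starts row 4. P = [[1, 2, 4], [3, 6], [5], [8]], Q = [[1, 4, 6], [2, 5], [3], [7]].
Insert 9: appended to row 1. P = [[1, 2, 4, 9], [3, 6], [5], [8]], Q = [[1, 4, 6, 8], [2, 5], [3], [7]].
Insert 7: 7 bumps 9 from row 1; 9 appends to row 2. P = [[1, 2, 4, 7], [3, 6, 9], [5], [8]], Q = [[1, 4, 6, 8], [2, 5, 9], [3], [7]].

So P = [[1, 2, 4, 7], [3, 6, 9], [5], [8]], Q = [[1, 4, 6, 8], [2, 5, 9], [3], [7]].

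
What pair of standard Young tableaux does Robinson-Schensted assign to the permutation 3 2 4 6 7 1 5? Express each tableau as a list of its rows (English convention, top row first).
Insert each entry of the permutation into P by Schensted row insertion, recording in Q the position of each new cell.

Insert 3: appended to row 1. P = [[3]].
Insert 2: 2 bumps 3 from row 1; 3 starts row 2. P = [[2], [3]].
Insert 4: appended to row 1. P = [[2, 4], [3]].
Insert 6: appended to row 1. P = [[2, 4, 6], [3]].
Insert 7: appended to row 1. P = [[2, 4, 6, 7], [3]].
Insert 1: 1 bumps 2 from row 1; 2 bumps 3 from row 2; 3 starts row 3. P = [[1, 4, 6, 7], [2], [3]].
Insert 5: 5 bumps 6 from row 1; 6 appends to row 2. P = [[1, 4, 5, 7], [2, 6], [3]].

So P = [[1, 4, 5, 7], [2, 6], [3]], Q = [[1, 3, 4, 5], [2, 7], [6]].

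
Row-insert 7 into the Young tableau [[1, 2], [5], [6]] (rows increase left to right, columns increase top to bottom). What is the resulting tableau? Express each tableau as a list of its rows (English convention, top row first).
[[1, 2, 7], [5], [6]]

7 is larger than every entry of row 1, so it is appended to row 1. The new tableau is [[1, 2, 7], [5], [6]].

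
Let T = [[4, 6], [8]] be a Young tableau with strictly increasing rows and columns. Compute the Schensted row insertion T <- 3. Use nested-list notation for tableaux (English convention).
[[3, 6], [4], [8]]

In row 1, 3 replaces 4 (the leftmost entry greater than 3); 4 is bumped to row 2. In row 2, 4 replaces 8 (the leftmost entry greater than 4); 8 is bumped to row 3. 8 starts a new row 3. The new tableau is [[3, 6], [4], [8]].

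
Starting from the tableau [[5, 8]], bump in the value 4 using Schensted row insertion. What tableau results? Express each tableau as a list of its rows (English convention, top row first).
[[4, 8], [5]]

In row 1, 4 replaces 5 (the leftmost entry greater than 4); 5 is bumped to row 2. 5 starts a new row 2. The new tableau is [[4, 8], [5]].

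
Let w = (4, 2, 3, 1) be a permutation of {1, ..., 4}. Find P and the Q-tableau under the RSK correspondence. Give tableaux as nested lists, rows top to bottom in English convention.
P = [[1, 3], [2], [4]], Q = [[1, 3], [2], [4]]

Insert each entry of the permutation into P by Schensted row insertion, recording in Q the position of each new cell.

Insert 4: appended to row 1. P = [[4]].
Insert 2: 2 bumps 4 from row 1; 4 starts row 2. P = [[2], [4]].
Insert 3: appended to row 1. P = [[2, 3], [4]].
Insert 1: 1 bumps 2 from row 1; 2 bumps 4 from row 2; 4 starts row 3. P = [[1, 3], [2], [4]].

So P = [[1, 3], [2], [4]], Q = [[1, 3], [2], [4]].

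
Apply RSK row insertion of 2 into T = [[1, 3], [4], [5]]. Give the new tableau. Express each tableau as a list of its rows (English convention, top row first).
[[1, 2], [3], [4], [5]]

In row 1, 2 replaces 3 (the leftmost entry greater than 2); 3 is bumped to row 2. In row 2, 3 replaces 4 (the leftmost entry greater than 3); 4 is bumped to row 3. In row 3, 4 replaces 5 (the leftmost entry greater than 4); 5 is bumped to row 4. 5 starts a new row 4. The new tableau is [[1, 2], [3], [4], [5]].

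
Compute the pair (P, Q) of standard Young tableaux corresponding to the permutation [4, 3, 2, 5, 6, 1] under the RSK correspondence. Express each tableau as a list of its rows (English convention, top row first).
Insert each entry of the permutation into P by Schensted row insertion, recording in Q the position of each new cell.

After inserting 4: P = [[4]].
After inserting 3: P = [[3], [4]].
After inserting 2: P = [[2], [3], [4]].
After inserting 5: P = [[2, 5], [3], [4]].
After inserting 6: P = [[2, 5, 6], [3], [4]].
After inserting 1: P = [[1, 5, 6], [2], [3], [4]].

So P = [[1, 5, 6], [2], [3], [4]], Q = [[1, 4, 5], [2], [3], [6]].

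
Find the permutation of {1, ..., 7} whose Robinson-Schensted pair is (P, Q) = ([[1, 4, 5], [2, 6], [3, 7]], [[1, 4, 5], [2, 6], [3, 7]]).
Reverse the RSK construction: for i from n down to 1, find the cell of Q containing i, remove the entry at that cell from P, and reverse-bump it up through P; the value ejected from row 1 is w(i).

Step i=7: Q has 7 at row 3, column 2; remove 7 from row 3 of P and reverse-bump: 7 enters row 2 and ejects 6; 6 enters row 1 and ejects 5. So w(7) = 5. P is now [[1, 4, 6], [2, 7], [3]].
Step i=6: Q has 6 at row 2, column 2; remove 7 from row 2 of P and reverse-bump: 7 enters row 1 and ejects 6. So w(6) = 6. P is now [[1, 4, 7], [2], [3]].
Step i=5: Q has 5 at row 1, column 3; remove that cell from P, ejecting 7. So w(5) = 7. P is now [[1, 4], [2], [3]].
Step i=4: Q has 4 at row 1, column 2; remove that cell from P, ejecting 4. So w(4) = 4. P is now [[1], [2], [3]].
Step i=3: Q has 3 at row 3, column 1; remove 3 from row 3 of P and reverse-bump: 3 enters row 2 and ejects 2; 2 enters row 1 and ejects 1. So w(3) = 1. P is now [[2], [3]].
Step i=2: Q has 2 at row 2, column 1; remove 3 from row 2 of P and reverse-bump: 3 enters row 1 and ejects 2. So w(2) = 2. P is now [[3]].
Step i=1: Q has 1 at row 1, column 1; remove that cell from P, ejecting 3. So w(1) = 3. P is now [].

So w = 3 2 1 4 7 6 5.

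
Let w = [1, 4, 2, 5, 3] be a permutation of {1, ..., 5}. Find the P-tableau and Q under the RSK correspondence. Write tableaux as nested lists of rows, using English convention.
Insert each entry of the permutation into P by Schensted row insertion, recording in Q the position of each new cell.

Insert 1: appended to row 1. P = [[1]], Q = [[1]].
Insert 4: appended to row 1. P = [[1, 4]], Q = [[1, 2]].
Insert 2: 2 bumps 4 from row 1; 4 starts row 2. P = [[1, 2], [4]], Q = [[1, 2], [3]].
Insert 5: appended to row 1. P = [[1, 2, 5], [4]], Q = [[1, 2, 4], [3]].
Insert 3: 3 bumps 5 from row 1; 5 appends to row 2. P = [[1, 2, 3], [4, 5]], Q = [[1, 2, 4], [3, 5]].

So P = [[1, 2, 3], [4, 5]], Q = [[1, 2, 4], [3, 5]].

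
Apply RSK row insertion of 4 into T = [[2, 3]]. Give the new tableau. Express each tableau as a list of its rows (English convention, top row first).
[[2, 3, 4]]

4 is larger than every entry of row 1, so it is appended to row 1. The new tableau is [[2, 3, 4]].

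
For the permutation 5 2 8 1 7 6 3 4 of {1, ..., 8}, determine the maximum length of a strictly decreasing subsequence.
4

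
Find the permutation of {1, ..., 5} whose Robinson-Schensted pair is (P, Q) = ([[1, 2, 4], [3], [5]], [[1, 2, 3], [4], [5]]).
1 3 5 4 2

Reverse RSK: for i = n, n-1, ..., 1, locate i in Q, remove the corresponding corner cell from P, and reverse-bump its entry up through P; the value ejected from row 1 is w(i).

So w = 1 3 5 4 2.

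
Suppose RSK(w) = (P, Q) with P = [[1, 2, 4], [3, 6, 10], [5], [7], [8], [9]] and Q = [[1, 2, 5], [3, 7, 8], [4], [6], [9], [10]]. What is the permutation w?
Reverse the RSK construction: for i from n down to 1, find the cell of Q containing i, remove the entry at that cell from P, and reverse-bump it up through P; the value ejected from row 1 is w(i).

Step i=10: Q has 10 at row 6, column 1; remove 9 from row 6 of P and reverse-bump: 9 enters row 5 and ejects 8; 8 enters row 4 and ejects 7; 7 enters row 3 and ejects 5; 5 enters row 2 and ejects 3; 3 enters row 1 and ejects 2. So w(10) = 2. P is now [[1, 3, 4], [5, 6, 10], [7], [8], [9]].
Step i=9: Q has 9 at row 5, column 1; remove 9 from row 5 of P and reverse-bump: 9 enters row 4 and ejects 8; 8 enters row 3 and ejects 7; 7 enters row 2 and ejects 6; 6 enters row 1 and ejects 4. So w(9) = 4. P is now [[1, 3, 6], [5, 7, 10], [8], [9]].
Step i=8: Q has 8 at row 2, column 3; remove 10 from row 2 of P and reverse-bump: 10 enters row 1 and ejects 6. So w(8) = 6. P is now [[1, 3, 10], [5, 7], [8], [9]].
Step i=7: Q has 7 at row 2, column 2; remove 7 from row 2 of P and reverse-bump: 7 enters row 1 and ejects 3. So w(7) = 3. P is now [[1, 7, 10], [5], [8], [9]].
Step i=6: Q has 6 at row 4, column 1; remove 9 from row 4 of P and reverse-bump: 9 enters row 3 and ejects 8; 8 enters row 2 and ejects 5; 5 enters row 1 and ejects 1. So w(6) = 1. P is now [[5, 7, 10], [8], [9]].
Step i=5: Q has 5 at row 1, column 3; remove that cell from P, ejecting 10. So w(5) = 10. P is now [[5, 7], [8], [9]].
Step i=4: Q has 4 at row 3, column 1; remove 9 from row 3 of P and reverse-bump: 9 enters row 2 and ejects 8; 8 enters row 1 and ejects 7. So w(4) = 7. P is now [[5, 8], [9]].
Step i=3: Q has 3 at row 2, column 1; remove 9 from row 2 of P and reverse-bump: 9 enters row 1 and ejects 8. So w(3) = 8. P is now [[5, 9]].
Step i=2: Q has 2 at row 1, column 2; remove that cell from P, ejecting 9. So w(2) = 9. P is now [[5]].
Step i=1: Q has 1 at row 1, column 1; remove that cell from P, ejecting 5. So w(1) = 5. P is now [].

So w = 5 9 8 7 10 1 3 6 4 2.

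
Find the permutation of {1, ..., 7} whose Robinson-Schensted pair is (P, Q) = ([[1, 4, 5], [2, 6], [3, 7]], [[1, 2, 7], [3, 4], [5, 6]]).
3 7 2 6 1 4 5

Reverse the RSK construction: for i from n down to 1, find the cell of Q containing i, remove the entry at that cell from P, and reverse-bump it up through P; the value ejected from row 1 is w(i).

Step i=7: Q has 7 at row 1, column 3; remove that cell from P, ejecting 5. So w(7) = 5. P is now [[1, 4], [2, 6], [3, 7]].
Step i=6: Q has 6 at row 3, column 2; remove 7 from row 3 of P and reverse-bump: 7 enters row 2 and ejects 6; 6 enters row 1 and ejects 4. So w(6) = 4. P is now [[1, 6], [2, 7], [3]].
Step i=5: Q has 5 at row 3, column 1; remove 3 from row 3 of P and reverse-bump: 3 enters row 2 and ejects 2; 2 enters row 1 and ejects 1. So w(5) = 1. P is now [[2, 6], [3, 7]].
Step i=4: Q has 4 at row 2, column 2; remove 7 from row 2 of P and reverse-bump: 7 enters row 1 and ejects 6. So w(4) = 6. P is now [[2, 7], [3]].
Step i=3: Q has 3 at row 2, column 1; remove 3 from row 2 of P and reverse-bump: 3 enters row 1 and ejects 2. So w(3) = 2. P is now [[3, 7]].
Step i=2: Q has 2 at row 1, column 2; remove that cell from P, ejecting 7. So w(2) = 7. P is now [[3]].
Step i=1: Q has 1 at row 1, column 1; remove that cell from P, ejecting 3. So w(1) = 3. P is now [].

So w = 3 7 2 6 1 4 5.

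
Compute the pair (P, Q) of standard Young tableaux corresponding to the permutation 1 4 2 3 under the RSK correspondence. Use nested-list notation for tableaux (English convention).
P = [[1, 2, 3], [4]], Q = [[1, 2, 4], [3]]

Insert each entry of the permutation into P by Schensted row insertion, recording in Q the position of each new cell.

Insert 1: appended to row 1. P = [[1]], Q = [[1]].
Insert 4: appended to row 1. P = [[1, 4]], Q = [[1, 2]].
Insert 2: 2 bumps 4 from row 1; 4 starts row 2. P = [[1, 2], [4]], Q = [[1, 2], [3]].
Insert 3: appended to row 1. P = [[1, 2, 3], [4]], Q = [[1, 2, 4], [3]].

So P = [[1, 2, 3], [4]], Q = [[1, 2, 4], [3]].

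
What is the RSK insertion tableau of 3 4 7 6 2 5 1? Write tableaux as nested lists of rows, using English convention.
After inserting 3: P = [[3]].
After inserting 4: P = [[3, 4]].
After inserting 7: P = [[3, 4, 7]].
After inserting 6: P = [[3, 4, 6], [7]].
After inserting 2: P = [[2, 4, 6], [3], [7]].
After inserting 5: P = [[2, 4, 5], [3, 6], [7]].
After inserting 1: P = [[1, 4, 5], [2, 6], [3], [7]].

So P = [[1, 4, 5], [2, 6], [3], [7]].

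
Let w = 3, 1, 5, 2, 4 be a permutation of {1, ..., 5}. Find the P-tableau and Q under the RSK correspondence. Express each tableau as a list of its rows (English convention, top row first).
Insert each entry of the permutation into P by Schensted row insertion, recording in Q the position of each new cell.

Insert 3: appended to row 1. P = [[3]].
Insert 1: 1 bumps 3 from row 1; 3 starts row 2. P = [[1], [3]].
Insert 5: appended to row 1. P = [[1, 5], [3]].
Insert 2: 2 bumps 5 from row 1; 5 appends to row 2. P = [[1, 2], [3, 5]].
Insert 4: appended to row 1. P = [[1, 2, 4], [3, 5]].

So P = [[1, 2, 4], [3, 5]], Q = [[1, 3, 5], [2, 4]].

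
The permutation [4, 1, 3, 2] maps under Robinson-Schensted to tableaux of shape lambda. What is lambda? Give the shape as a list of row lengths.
[2, 1, 1]

Row-insert each entry into an empty tableau.

After inserting 4: P = [[4]].
After inserting 1: P = [[1], [4]].
After inserting 3: P = [[1, 3], [4]].
After inserting 2: P = [[1, 2], [3], [4]].

The final insertion tableau P = [[1, 2], [3], [4]] has shape [2, 1, 1].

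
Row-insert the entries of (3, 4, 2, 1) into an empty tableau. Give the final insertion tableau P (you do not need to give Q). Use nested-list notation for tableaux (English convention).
After inserting 3: P = [[3]].
After inserting 4: P = [[3, 4]].
After inserting 2: P = [[2, 4], [3]].
After inserting 1: P = [[1, 4], [2], [3]].

So P = [[1, 4], [2], [3]].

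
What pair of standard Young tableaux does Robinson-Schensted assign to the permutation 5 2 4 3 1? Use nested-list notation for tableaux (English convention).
P = [[1, 3], [2], [4], [5]], Q = [[1, 3], [2], [4], [5]]

Insert each entry of the permutation into P by Schensted row insertion, recording in Q the position of each new cell.

Insert 5: appended to row 1. P = [[5]].
Insert 2: 2 bumps 5 from row 1; 5 starts row 2. P = [[2], [5]].
Insert 4: appended to row 1. P = [[2, 4], [5]].
Insert 3: 3 bumps 4 from row 1; 4 bumps 5 from row 2; 5 starts row 3. P = [[2, 3], [4], [5]].
Insert 1: 1 bumps 2 from row 1; 2 bumps 4 from row 2; 4 bumps 5 from row 3; 5 starts row 4. P = [[1, 3], [2], [4], [5]].

So P = [[1, 3], [2], [4], [5]], Q = [[1, 3], [2], [4], [5]].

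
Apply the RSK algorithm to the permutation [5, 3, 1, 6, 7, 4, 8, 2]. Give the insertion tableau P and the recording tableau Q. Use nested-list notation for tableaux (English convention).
Insert each entry of the permutation into P by Schensted row insertion, recording in Q the position of each new cell.

Insert 5: appended to row 1. P = [[5]], Q = [[1]].
Insert 3: 3 bumps 5 from row 1; 5 starts row 2. P = [[3], [5]], Q = [[1], [2]].
Insert 1: 1 bumps 3 from row 1; 3 bumps 5 from row 2; 5 starts row 3. P = [[1], [3], [5]], Q = [[1], [2], [3]].
Insert 6: appended to row 1. P = [[1, 6], [3], [5]], Q = [[1, 4], [2], [3]].
Insert 7: appended to row 1. P = [[1, 6, 7], [3], [5]], Q = [[1, 4, 5], [2], [3]].
Insert 4: 4 bumps 6 from row 1; 6 appends to row 2. P = [[1, 4, 7], [3, 6], [5]], Q = [[1, 4, 5], [2, 6], [3]].
Insert 8: appended to row 1. P = [[1, 4, 7, 8], [3, 6], [5]], Q = [[1, 4, 5, 7], [2, 6], [3]].
Insert 2: 2 bumps 4 from row 1; 4 bumps 6 from row 2; 6 appends to row 3. P = [[1, 2, 7, 8], [3, 4], [5, 6]], Q = [[1, 4, 5, 7], [2, 6], [3, 8]].

So P = [[1, 2, 7, 8], [3, 4], [5, 6]], Q = [[1, 4, 5, 7], [2, 6], [3, 8]].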